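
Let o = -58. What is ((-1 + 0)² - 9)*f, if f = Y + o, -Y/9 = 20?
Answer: 1904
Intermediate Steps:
Y = -180 (Y = -9*20 = -180)
f = -238 (f = -180 - 58 = -238)
((-1 + 0)² - 9)*f = ((-1 + 0)² - 9)*(-238) = ((-1)² - 9)*(-238) = (1 - 9)*(-238) = -8*(-238) = 1904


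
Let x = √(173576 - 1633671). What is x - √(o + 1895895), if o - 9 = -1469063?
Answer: -√426841 + I*√1460095 ≈ -653.33 + 1208.3*I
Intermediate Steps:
o = -1469054 (o = 9 - 1469063 = -1469054)
x = I*√1460095 (x = √(-1460095) = I*√1460095 ≈ 1208.3*I)
x - √(o + 1895895) = I*√1460095 - √(-1469054 + 1895895) = I*√1460095 - √426841 = -√426841 + I*√1460095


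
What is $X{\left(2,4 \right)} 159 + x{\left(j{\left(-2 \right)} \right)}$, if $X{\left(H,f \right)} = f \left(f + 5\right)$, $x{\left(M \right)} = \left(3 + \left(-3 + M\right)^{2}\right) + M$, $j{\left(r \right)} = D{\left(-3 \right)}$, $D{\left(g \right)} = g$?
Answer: $5760$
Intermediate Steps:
$j{\left(r \right)} = -3$
$x{\left(M \right)} = 3 + M + \left(-3 + M\right)^{2}$
$X{\left(H,f \right)} = f \left(5 + f\right)$
$X{\left(2,4 \right)} 159 + x{\left(j{\left(-2 \right)} \right)} = 4 \left(5 + 4\right) 159 + \left(3 - 3 + \left(-3 - 3\right)^{2}\right) = 4 \cdot 9 \cdot 159 + \left(3 - 3 + \left(-6\right)^{2}\right) = 36 \cdot 159 + \left(3 - 3 + 36\right) = 5724 + 36 = 5760$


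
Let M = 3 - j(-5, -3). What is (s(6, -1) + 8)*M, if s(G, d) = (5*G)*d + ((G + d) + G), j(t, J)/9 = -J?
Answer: 264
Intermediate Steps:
j(t, J) = -9*J (j(t, J) = 9*(-J) = -9*J)
s(G, d) = d + 2*G + 5*G*d (s(G, d) = 5*G*d + (d + 2*G) = d + 2*G + 5*G*d)
M = -24 (M = 3 - (-9)*(-3) = 3 - 1*27 = 3 - 27 = -24)
(s(6, -1) + 8)*M = ((-1 + 2*6 + 5*6*(-1)) + 8)*(-24) = ((-1 + 12 - 30) + 8)*(-24) = (-19 + 8)*(-24) = -11*(-24) = 264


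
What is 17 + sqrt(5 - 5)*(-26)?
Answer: 17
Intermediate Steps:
17 + sqrt(5 - 5)*(-26) = 17 + sqrt(0)*(-26) = 17 + 0*(-26) = 17 + 0 = 17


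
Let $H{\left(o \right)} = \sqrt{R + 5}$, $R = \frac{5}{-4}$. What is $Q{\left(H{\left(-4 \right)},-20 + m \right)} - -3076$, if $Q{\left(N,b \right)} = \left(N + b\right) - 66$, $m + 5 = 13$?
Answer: $2998 + \frac{\sqrt{15}}{2} \approx 2999.9$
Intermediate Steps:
$m = 8$ ($m = -5 + 13 = 8$)
$R = - \frac{5}{4}$ ($R = 5 \left(- \frac{1}{4}\right) = - \frac{5}{4} \approx -1.25$)
$H{\left(o \right)} = \frac{\sqrt{15}}{2}$ ($H{\left(o \right)} = \sqrt{- \frac{5}{4} + 5} = \sqrt{\frac{15}{4}} = \frac{\sqrt{15}}{2}$)
$Q{\left(N,b \right)} = -66 + N + b$
$Q{\left(H{\left(-4 \right)},-20 + m \right)} - -3076 = \left(-66 + \frac{\sqrt{15}}{2} + \left(-20 + 8\right)\right) - -3076 = \left(-66 + \frac{\sqrt{15}}{2} - 12\right) + 3076 = \left(-78 + \frac{\sqrt{15}}{2}\right) + 3076 = 2998 + \frac{\sqrt{15}}{2}$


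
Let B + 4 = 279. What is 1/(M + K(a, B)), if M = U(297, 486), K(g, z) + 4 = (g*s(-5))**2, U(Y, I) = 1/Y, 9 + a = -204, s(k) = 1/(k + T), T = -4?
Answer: 297/165166 ≈ 0.0017982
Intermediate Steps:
B = 275 (B = -4 + 279 = 275)
s(k) = 1/(-4 + k) (s(k) = 1/(k - 4) = 1/(-4 + k))
a = -213 (a = -9 - 204 = -213)
K(g, z) = -4 + g**2/81 (K(g, z) = -4 + (g/(-4 - 5))**2 = -4 + (g/(-9))**2 = -4 + (g*(-1/9))**2 = -4 + (-g/9)**2 = -4 + g**2/81)
M = 1/297 ≈ 0.0033670
1/(M + K(a, B)) = 1/(1/297 + (-4 + (1/81)*(-213)**2)) = 1/(1/297 + (-4 + (1/81)*45369)) = 1/(1/297 + (-4 + 5041/9)) = 1/(1/297 + 5005/9) = 1/(165166/297) = 297/165166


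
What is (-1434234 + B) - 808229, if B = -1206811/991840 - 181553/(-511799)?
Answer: -1138325605491289549/507622720160 ≈ -2.2425e+6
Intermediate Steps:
B = -437573135469/507622720160 (B = -1206811*1/991840 - 181553*(-1/511799) = -1206811/991840 + 181553/511799 = -437573135469/507622720160 ≈ -0.86200)
(-1434234 + B) - 808229 = (-1434234 - 437573135469/507622720160) - 808229 = -728050201999092909/507622720160 - 808229 = -1138325605491289549/507622720160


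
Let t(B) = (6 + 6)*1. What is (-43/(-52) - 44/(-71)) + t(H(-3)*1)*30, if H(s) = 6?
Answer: 1334461/3692 ≈ 361.45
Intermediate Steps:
t(B) = 12 (t(B) = 12*1 = 12)
(-43/(-52) - 44/(-71)) + t(H(-3)*1)*30 = (-43/(-52) - 44/(-71)) + 12*30 = (-43*(-1/52) - 44*(-1/71)) + 360 = (43/52 + 44/71) + 360 = 5341/3692 + 360 = 1334461/3692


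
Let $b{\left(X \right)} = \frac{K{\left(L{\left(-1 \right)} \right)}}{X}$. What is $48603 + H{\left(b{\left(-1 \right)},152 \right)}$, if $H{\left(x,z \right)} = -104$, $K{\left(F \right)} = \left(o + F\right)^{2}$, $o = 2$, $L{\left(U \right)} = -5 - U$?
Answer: $48499$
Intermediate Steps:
$K{\left(F \right)} = \left(2 + F\right)^{2}$
$b{\left(X \right)} = \frac{4}{X}$ ($b{\left(X \right)} = \frac{\left(2 - 4\right)^{2}}{X} = \frac{\left(-2\right)^{2}}{X} = \frac{4}{X}$)
$48603 + H{\left(b{\left(-1 \right)},152 \right)} = 48603 - 104 = 48499$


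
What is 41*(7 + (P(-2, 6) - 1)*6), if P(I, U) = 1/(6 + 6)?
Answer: 123/2 ≈ 61.500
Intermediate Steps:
P(I, U) = 1/12
41*(7 + (P(-2, 6) - 1)*6) = 41*(7 + (1/12 - 1)*6) = 41*(7 - 11/12*6) = 41*(7 - 11/2) = 41*(3/2) = 123/2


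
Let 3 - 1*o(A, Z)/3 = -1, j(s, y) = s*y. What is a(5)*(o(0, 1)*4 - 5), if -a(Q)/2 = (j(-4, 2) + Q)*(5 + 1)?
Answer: 1548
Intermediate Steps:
o(A, Z) = 12 (o(A, Z) = 9 - 3*(-1) = 9 + 3 = 12)
a(Q) = 96 - 12*Q (a(Q) = -2*(-4*2 + Q)*(5 + 1) = -2*(-8 + Q)*6 = -2*(-48 + 6*Q) = 96 - 12*Q)
a(5)*(o(0, 1)*4 - 5) = (96 - 12*5)*(12*4 - 5) = (96 - 60)*(48 - 5) = 36*43 = 1548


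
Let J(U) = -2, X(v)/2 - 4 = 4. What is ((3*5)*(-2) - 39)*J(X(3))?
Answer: 138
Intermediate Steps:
X(v) = 16 (X(v) = 8 + 2*4 = 8 + 8 = 16)
((3*5)*(-2) - 39)*J(X(3)) = ((3*5)*(-2) - 39)*(-2) = (15*(-2) - 39)*(-2) = (-30 - 39)*(-2) = -69*(-2) = 138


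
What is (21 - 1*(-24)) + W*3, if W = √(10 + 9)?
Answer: 45 + 3*√19 ≈ 58.077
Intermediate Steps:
W = √19 ≈ 4.3589
(21 - 1*(-24)) + W*3 = (21 - 1*(-24)) + √19*3 = (21 + 24) + 3*√19 = 45 + 3*√19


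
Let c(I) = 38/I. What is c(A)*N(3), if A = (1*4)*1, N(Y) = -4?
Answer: -38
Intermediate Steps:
A = 4 (A = 4*1 = 4)
c(A)*N(3) = (38/4)*(-4) = (38*(¼))*(-4) = (19/2)*(-4) = -38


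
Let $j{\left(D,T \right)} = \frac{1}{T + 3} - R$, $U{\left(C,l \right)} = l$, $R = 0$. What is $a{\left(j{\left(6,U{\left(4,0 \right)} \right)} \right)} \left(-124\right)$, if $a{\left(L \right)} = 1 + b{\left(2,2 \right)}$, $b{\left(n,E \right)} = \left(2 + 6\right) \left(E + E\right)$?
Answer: $-4092$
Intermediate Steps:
$b{\left(n,E \right)} = 16 E$ ($b{\left(n,E \right)} = 8 \cdot 2 E = 16 E$)
$j{\left(D,T \right)} = \frac{1}{3 + T}$ ($j{\left(D,T \right)} = \frac{1}{T + 3} - 0 = \frac{1}{3 + T} + 0 = \frac{1}{3 + T}$)
$a{\left(L \right)} = 33$ ($a{\left(L \right)} = 1 + 16 \cdot 2 = 1 + 32 = 33$)
$a{\left(j{\left(6,U{\left(4,0 \right)} \right)} \right)} \left(-124\right) = 33 \left(-124\right) = -4092$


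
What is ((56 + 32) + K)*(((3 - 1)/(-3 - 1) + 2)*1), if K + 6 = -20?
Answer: 93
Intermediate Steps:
K = -26 (K = -6 - 20 = -26)
((56 + 32) + K)*(((3 - 1)/(-3 - 1) + 2)*1) = ((56 + 32) - 26)*(((3 - 1)/(-3 - 1) + 2)*1) = (88 - 26)*((2/(-4) + 2)*1) = 62*((2*(-¼) + 2)*1) = 62*((-½ + 2)*1) = 62*((3/2)*1) = 62*(3/2) = 93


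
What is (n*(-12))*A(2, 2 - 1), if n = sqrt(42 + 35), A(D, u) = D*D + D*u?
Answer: -72*sqrt(77) ≈ -631.80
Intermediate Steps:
A(D, u) = D**2 + D*u
n = sqrt(77) ≈ 8.7750
(n*(-12))*A(2, 2 - 1) = (sqrt(77)*(-12))*(2*(2 + (2 - 1))) = (-12*sqrt(77))*(2*(2 + 1)) = (-12*sqrt(77))*(2*3) = -12*sqrt(77)*6 = -72*sqrt(77)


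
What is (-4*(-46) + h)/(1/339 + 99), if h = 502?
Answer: 116277/16781 ≈ 6.9291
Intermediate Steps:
(-4*(-46) + h)/(1/339 + 99) = (-4*(-46) + 502)/(1/339 + 99) = (184 + 502)/(1/339 + 99) = 686/(33562/339) = 686*(339/33562) = 116277/16781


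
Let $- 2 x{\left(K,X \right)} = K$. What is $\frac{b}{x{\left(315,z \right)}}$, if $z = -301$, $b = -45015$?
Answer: $\frac{6002}{21} \approx 285.81$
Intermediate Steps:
$x{\left(K,X \right)} = - \frac{K}{2}$
$\frac{b}{x{\left(315,z \right)}} = - \frac{45015}{\left(- \frac{1}{2}\right) 315} = - \frac{45015}{- \frac{315}{2}} = \left(-45015\right) \left(- \frac{2}{315}\right) = \frac{6002}{21}$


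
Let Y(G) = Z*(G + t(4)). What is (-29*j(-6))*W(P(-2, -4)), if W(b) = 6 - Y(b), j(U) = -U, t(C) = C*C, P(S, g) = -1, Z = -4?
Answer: -11484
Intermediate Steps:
t(C) = C²
Y(G) = -64 - 4*G (Y(G) = -4*(G + 4²) = -4*(G + 16) = -4*(16 + G) = -64 - 4*G)
W(b) = 70 + 4*b (W(b) = 6 - (-64 - 4*b) = 6 + (64 + 4*b) = 70 + 4*b)
(-29*j(-6))*W(P(-2, -4)) = (-(-29)*(-6))*(70 + 4*(-1)) = (-29*6)*(70 - 4) = -174*66 = -11484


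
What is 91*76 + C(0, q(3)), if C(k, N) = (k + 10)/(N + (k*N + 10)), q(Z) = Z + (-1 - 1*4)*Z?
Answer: 6911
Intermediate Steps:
q(Z) = -4*Z (q(Z) = Z + (-1 - 4)*Z = Z - 5*Z = -4*Z)
C(k, N) = (10 + k)/(10 + N + N*k) (C(k, N) = (10 + k)/(N + (N*k + 10)) = (10 + k)/(N + (10 + N*k)) = (10 + k)/(10 + N + N*k))
91*76 + C(0, q(3)) = 91*76 + (10 + 0)/(10 - 4*3 - 4*3*0) = 6916 + 10/(10 - 12 - 12*0) = 6916 + 10/(10 - 12 + 0) = 6916 + 10/(-2) = 6916 - ½*10 = 6916 - 5 = 6911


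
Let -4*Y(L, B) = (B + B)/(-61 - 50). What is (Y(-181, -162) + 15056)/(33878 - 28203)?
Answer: 111409/41995 ≈ 2.6529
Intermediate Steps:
Y(L, B) = B/222 (Y(L, B) = -(B + B)/(4*(-61 - 50)) = -2*B/(4*(-111)) = -2*B*(-1)/(4*111) = -(-1)*B/222 = B/222)
(Y(-181, -162) + 15056)/(33878 - 28203) = ((1/222)*(-162) + 15056)/(33878 - 28203) = (-27/37 + 15056)/5675 = (557045/37)*(1/5675) = 111409/41995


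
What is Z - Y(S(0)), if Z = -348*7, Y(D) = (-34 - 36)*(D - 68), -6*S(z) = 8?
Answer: -21868/3 ≈ -7289.3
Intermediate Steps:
S(z) = -4/3 (S(z) = -⅙*8 = -4/3)
Y(D) = 4760 - 70*D (Y(D) = -70*(-68 + D) = 4760 - 70*D)
Z = -2436
Z - Y(S(0)) = -2436 - (4760 - 70*(-4/3)) = -2436 - (4760 + 280/3) = -2436 - 1*14560/3 = -2436 - 14560/3 = -21868/3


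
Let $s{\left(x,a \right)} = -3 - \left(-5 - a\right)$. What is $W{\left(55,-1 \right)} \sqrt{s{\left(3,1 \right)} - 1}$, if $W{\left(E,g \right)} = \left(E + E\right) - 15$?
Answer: $95 \sqrt{2} \approx 134.35$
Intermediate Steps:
$s{\left(x,a \right)} = 2 + a$ ($s{\left(x,a \right)} = -3 + \left(5 + a\right) = 2 + a$)
$W{\left(E,g \right)} = -15 + 2 E$ ($W{\left(E,g \right)} = 2 E - 15 = -15 + 2 E$)
$W{\left(55,-1 \right)} \sqrt{s{\left(3,1 \right)} - 1} = \left(-15 + 2 \cdot 55\right) \sqrt{\left(2 + 1\right) - 1} = \left(-15 + 110\right) \sqrt{3 - 1} = 95 \sqrt{2}$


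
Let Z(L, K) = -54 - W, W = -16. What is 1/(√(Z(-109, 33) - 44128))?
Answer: -I*√44166/44166 ≈ -0.0047583*I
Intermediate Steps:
Z(L, K) = -38 (Z(L, K) = -54 - 1*(-16) = -54 + 16 = -38)
1/(√(Z(-109, 33) - 44128)) = 1/(√(-38 - 44128)) = 1/(√(-44166)) = 1/(I*√44166) = -I*√44166/44166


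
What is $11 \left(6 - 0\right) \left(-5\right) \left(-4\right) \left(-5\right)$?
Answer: $-6600$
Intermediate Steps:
$11 \left(6 - 0\right) \left(-5\right) \left(-4\right) \left(-5\right) = 11 \left(6 + 0\right) 20 \left(-5\right) = 11 \cdot 6 \left(-100\right) = 66 \left(-100\right) = -6600$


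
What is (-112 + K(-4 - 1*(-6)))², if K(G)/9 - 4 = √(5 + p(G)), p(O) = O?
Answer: 6343 - 1368*√7 ≈ 2723.6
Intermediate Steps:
K(G) = 36 + 9*√(5 + G)
(-112 + K(-4 - 1*(-6)))² = (-112 + (36 + 9*√(5 + (-4 - 1*(-6)))))² = (-112 + (36 + 9*√(5 + (-4 + 6))))² = (-112 + (36 + 9*√(5 + 2)))² = (-112 + (36 + 9*√7))² = (-76 + 9*√7)²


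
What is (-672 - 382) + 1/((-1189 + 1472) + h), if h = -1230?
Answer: -998139/947 ≈ -1054.0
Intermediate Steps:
(-672 - 382) + 1/((-1189 + 1472) + h) = (-672 - 382) + 1/((-1189 + 1472) - 1230) = -1054 + 1/(283 - 1230) = -1054 + 1/(-947) = -1054 - 1/947 = -998139/947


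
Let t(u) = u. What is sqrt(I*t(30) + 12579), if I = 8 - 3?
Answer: sqrt(12729) ≈ 112.82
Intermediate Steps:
I = 5
sqrt(I*t(30) + 12579) = sqrt(5*30 + 12579) = sqrt(150 + 12579) = sqrt(12729)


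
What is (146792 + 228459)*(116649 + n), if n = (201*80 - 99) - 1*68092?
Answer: 24217949038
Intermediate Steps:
n = -52111 (n = (16080 - 99) - 68092 = 15981 - 68092 = -52111)
(146792 + 228459)*(116649 + n) = (146792 + 228459)*(116649 - 52111) = 375251*64538 = 24217949038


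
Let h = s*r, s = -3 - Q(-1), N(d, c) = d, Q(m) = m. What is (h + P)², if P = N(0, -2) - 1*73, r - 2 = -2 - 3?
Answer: 4489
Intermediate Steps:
r = -3 (r = 2 + (-2 - 3) = 2 - 5 = -3)
s = -2 (s = -3 - 1*(-1) = -3 + 1 = -2)
h = 6 (h = -2*(-3) = 6)
P = -73 (P = 0 - 1*73 = 0 - 73 = -73)
(h + P)² = (6 - 73)² = (-67)² = 4489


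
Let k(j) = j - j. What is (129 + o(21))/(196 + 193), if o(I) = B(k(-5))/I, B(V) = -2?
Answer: 2707/8169 ≈ 0.33137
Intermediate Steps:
k(j) = 0
o(I) = -2/I
(129 + o(21))/(196 + 193) = (129 - 2/21)/(196 + 193) = (129 - 2*1/21)/389 = (129 - 2/21)*(1/389) = (2707/21)*(1/389) = 2707/8169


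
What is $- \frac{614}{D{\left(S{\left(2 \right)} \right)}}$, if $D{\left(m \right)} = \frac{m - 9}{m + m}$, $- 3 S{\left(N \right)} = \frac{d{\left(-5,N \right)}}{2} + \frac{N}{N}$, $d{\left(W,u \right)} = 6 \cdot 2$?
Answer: $- \frac{4298}{17} \approx -252.82$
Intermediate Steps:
$d{\left(W,u \right)} = 12$
$S{\left(N \right)} = - \frac{7}{3}$ ($S{\left(N \right)} = - \frac{\frac{12}{2} + \frac{N}{N}}{3} = - \frac{12 \cdot \frac{1}{2} + 1}{3} = - \frac{6 + 1}{3} = \left(- \frac{1}{3}\right) 7 = - \frac{7}{3}$)
$D{\left(m \right)} = \frac{-9 + m}{2 m}$
$- \frac{614}{D{\left(S{\left(2 \right)} \right)}} = - \frac{614}{\frac{1}{2} \frac{1}{- \frac{7}{3}} \left(-9 - \frac{7}{3}\right)} = - \frac{614}{\frac{1}{2} \left(- \frac{3}{7}\right) \left(- \frac{34}{3}\right)} = - \frac{614}{\frac{17}{7}} = \left(-614\right) \frac{7}{17} = - \frac{4298}{17}$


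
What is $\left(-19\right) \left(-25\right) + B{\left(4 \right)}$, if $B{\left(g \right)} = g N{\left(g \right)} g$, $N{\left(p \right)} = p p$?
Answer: $731$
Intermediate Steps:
$N{\left(p \right)} = p^{2}$
$B{\left(g \right)} = g^{4}$ ($B{\left(g \right)} = g g^{2} g = g^{3} g = g^{4}$)
$\left(-19\right) \left(-25\right) + B{\left(4 \right)} = \left(-19\right) \left(-25\right) + 4^{4} = 475 + 256 = 731$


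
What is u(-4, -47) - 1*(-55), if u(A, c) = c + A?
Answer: 4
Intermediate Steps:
u(A, c) = A + c
u(-4, -47) - 1*(-55) = (-4 - 47) - 1*(-55) = -51 + 55 = 4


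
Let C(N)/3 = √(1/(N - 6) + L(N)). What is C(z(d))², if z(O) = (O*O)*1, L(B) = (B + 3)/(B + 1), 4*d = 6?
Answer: 789/65 ≈ 12.138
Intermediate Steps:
d = 3/2 (d = (¼)*6 = 3/2 ≈ 1.5000)
L(B) = (3 + B)/(1 + B)
z(O) = O² (z(O) = O²*1 = O²)
C(N) = 3*√(1/(-6 + N) + (3 + N)/(1 + N)) (C(N) = 3*√(1/(N - 6) + (3 + N)/(1 + N)) = 3*√(1/(-6 + N) + (3 + N)/(1 + N)))
C(z(d))² = (3*√((1 + (3/2)² + (-6 + (3/2)²)*(3 + (3/2)²))/((1 + (3/2)²)*(-6 + (3/2)²))))² = (3*√((1 + 9/4 + (-6 + 9/4)*(3 + 9/4))/((1 + 9/4)*(-6 + 9/4))))² = (3*√((1 + 9/4 - 15/4*21/4)/((13/4)*(-15/4))))² = (3*√((4/13)*(-4/15)*(1 + 9/4 - 315/16)))² = (3*√((4/13)*(-4/15)*(-263/16)))² = (3*√(263/195))² = (3*(√51285/195))² = (√51285/65)² = 789/65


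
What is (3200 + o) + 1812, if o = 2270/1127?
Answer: 5650794/1127 ≈ 5014.0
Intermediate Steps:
o = 2270/1127 (o = 2270*(1/1127) = 2270/1127 ≈ 2.0142)
(3200 + o) + 1812 = (3200 + 2270/1127) + 1812 = 3608670/1127 + 1812 = 5650794/1127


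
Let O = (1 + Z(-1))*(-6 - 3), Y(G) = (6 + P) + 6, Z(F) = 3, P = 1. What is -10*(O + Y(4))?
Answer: 230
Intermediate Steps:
Y(G) = 13 (Y(G) = (6 + 1) + 6 = 7 + 6 = 13)
O = -36 (O = (1 + 3)*(-6 - 3) = 4*(-9) = -36)
-10*(O + Y(4)) = -10*(-36 + 13) = -10*(-23) = 230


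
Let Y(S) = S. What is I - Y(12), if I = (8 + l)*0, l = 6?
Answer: -12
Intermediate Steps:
I = 0 (I = (8 + 6)*0 = 14*0 = 0)
I - Y(12) = 0 - 1*12 = 0 - 12 = -12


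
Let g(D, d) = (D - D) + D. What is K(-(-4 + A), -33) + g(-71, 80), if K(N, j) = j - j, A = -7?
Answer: -71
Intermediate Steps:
K(N, j) = 0
g(D, d) = D (g(D, d) = 0 + D = D)
K(-(-4 + A), -33) + g(-71, 80) = 0 - 71 = -71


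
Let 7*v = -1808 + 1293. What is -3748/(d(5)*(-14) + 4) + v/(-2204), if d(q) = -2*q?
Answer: -1804687/69426 ≈ -25.994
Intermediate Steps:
v = -515/7 (v = (-1808 + 1293)/7 = (⅐)*(-515) = -515/7 ≈ -73.571)
-3748/(d(5)*(-14) + 4) + v/(-2204) = -3748/(-2*5*(-14) + 4) - 515/7/(-2204) = -3748/(-10*(-14) + 4) - 515/7*(-1/2204) = -3748/(140 + 4) + 515/15428 = -3748/144 + 515/15428 = -3748*1/144 + 515/15428 = -937/36 + 515/15428 = -1804687/69426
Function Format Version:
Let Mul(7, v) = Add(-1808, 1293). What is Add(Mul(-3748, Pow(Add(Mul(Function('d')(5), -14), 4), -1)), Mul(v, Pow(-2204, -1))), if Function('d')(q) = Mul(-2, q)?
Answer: Rational(-1804687, 69426) ≈ -25.994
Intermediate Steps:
v = Rational(-515, 7) (v = Mul(Rational(1, 7), Add(-1808, 1293)) = Mul(Rational(1, 7), -515) = Rational(-515, 7) ≈ -73.571)
Add(Mul(-3748, Pow(Add(Mul(Function('d')(5), -14), 4), -1)), Mul(v, Pow(-2204, -1))) = Add(Mul(-3748, Pow(Add(Mul(Mul(-2, 5), -14), 4), -1)), Mul(Rational(-515, 7), Pow(-2204, -1))) = Add(Mul(-3748, Pow(Add(Mul(-10, -14), 4), -1)), Mul(Rational(-515, 7), Rational(-1, 2204))) = Add(Mul(-3748, Pow(Add(140, 4), -1)), Rational(515, 15428)) = Add(Mul(-3748, Pow(144, -1)), Rational(515, 15428)) = Add(Mul(-3748, Rational(1, 144)), Rational(515, 15428)) = Add(Rational(-937, 36), Rational(515, 15428)) = Rational(-1804687, 69426)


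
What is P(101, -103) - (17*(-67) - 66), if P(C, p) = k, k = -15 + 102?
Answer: 1292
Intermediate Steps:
k = 87
P(C, p) = 87
P(101, -103) - (17*(-67) - 66) = 87 - (17*(-67) - 66) = 87 - (-1139 - 66) = 87 - 1*(-1205) = 87 + 1205 = 1292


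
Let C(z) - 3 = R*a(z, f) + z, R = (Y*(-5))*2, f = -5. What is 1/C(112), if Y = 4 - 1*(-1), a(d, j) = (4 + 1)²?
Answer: -1/1135 ≈ -0.00088106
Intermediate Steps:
a(d, j) = 25 (a(d, j) = 5² = 25)
Y = 5 (Y = 4 + 1 = 5)
R = -50 (R = (5*(-5))*2 = -25*2 = -50)
C(z) = -1247 + z (C(z) = 3 + (-50*25 + z) = 3 + (-1250 + z) = -1247 + z)
1/C(112) = 1/(-1247 + 112) = 1/(-1135) = -1/1135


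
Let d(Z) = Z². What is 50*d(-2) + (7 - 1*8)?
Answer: 199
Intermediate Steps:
50*d(-2) + (7 - 1*8) = 50*(-2)² + (7 - 1*8) = 50*4 + (7 - 8) = 200 - 1 = 199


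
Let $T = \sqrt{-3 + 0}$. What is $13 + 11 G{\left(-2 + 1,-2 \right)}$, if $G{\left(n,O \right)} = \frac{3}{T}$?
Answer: $13 - 11 i \sqrt{3} \approx 13.0 - 19.053 i$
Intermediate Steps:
$T = i \sqrt{3}$ ($T = \sqrt{-3} = i \sqrt{3} \approx 1.732 i$)
$G{\left(n,O \right)} = - i \sqrt{3}$ ($G{\left(n,O \right)} = \frac{3}{i \sqrt{3}} = 3 \left(- \frac{i \sqrt{3}}{3}\right) = - i \sqrt{3}$)
$13 + 11 G{\left(-2 + 1,-2 \right)} = 13 + 11 \left(- i \sqrt{3}\right) = 13 - 11 i \sqrt{3}$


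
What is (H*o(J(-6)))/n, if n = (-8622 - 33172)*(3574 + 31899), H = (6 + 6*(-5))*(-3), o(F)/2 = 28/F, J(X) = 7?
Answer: -288/741279281 ≈ -3.8852e-7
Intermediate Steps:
o(F) = 56/F (o(F) = 2*(28/F) = 56/F)
H = 72 (H = (6 - 30)*(-3) = -24*(-3) = 72)
n = -1482558562 (n = -41794*35473 = -1482558562)
(H*o(J(-6)))/n = (72*(56/7))/(-1482558562) = (72*(56*(⅐)))*(-1/1482558562) = (72*8)*(-1/1482558562) = 576*(-1/1482558562) = -288/741279281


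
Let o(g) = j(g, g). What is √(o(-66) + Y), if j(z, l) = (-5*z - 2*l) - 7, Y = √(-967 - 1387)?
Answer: √(455 + I*√2354) ≈ 21.361 + 1.1357*I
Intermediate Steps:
Y = I*√2354 (Y = √(-2354) = I*√2354 ≈ 48.518*I)
j(z, l) = -7 - 5*z - 2*l
o(g) = -7 - 7*g (o(g) = -7 - 5*g - 2*g = -7 - 7*g)
√(o(-66) + Y) = √((-7 - 7*(-66)) + I*√2354) = √((-7 + 462) + I*√2354) = √(455 + I*√2354)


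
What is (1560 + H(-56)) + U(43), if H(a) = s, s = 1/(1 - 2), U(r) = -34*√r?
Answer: 1559 - 34*√43 ≈ 1336.0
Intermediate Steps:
s = -1 (s = 1/(-1) = -1)
H(a) = -1
(1560 + H(-56)) + U(43) = (1560 - 1) - 34*√43 = 1559 - 34*√43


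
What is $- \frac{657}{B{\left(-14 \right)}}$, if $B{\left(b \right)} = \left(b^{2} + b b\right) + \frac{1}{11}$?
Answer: $- \frac{7227}{4313} \approx -1.6756$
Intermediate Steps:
$B{\left(b \right)} = \frac{1}{11} + 2 b^{2}$ ($B{\left(b \right)} = \left(b^{2} + b^{2}\right) + \frac{1}{11} = 2 b^{2} + \frac{1}{11} = \frac{1}{11} + 2 b^{2}$)
$- \frac{657}{B{\left(-14 \right)}} = - \frac{657}{\frac{1}{11} + 2 \left(-14\right)^{2}} = - \frac{657}{\frac{1}{11} + 2 \cdot 196} = - \frac{657}{\frac{1}{11} + 392} = - \frac{657}{\frac{4313}{11}} = \left(-657\right) \frac{11}{4313} = - \frac{7227}{4313}$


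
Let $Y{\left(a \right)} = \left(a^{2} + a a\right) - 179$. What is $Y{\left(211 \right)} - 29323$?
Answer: $59540$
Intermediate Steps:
$Y{\left(a \right)} = -179 + 2 a^{2}$ ($Y{\left(a \right)} = \left(a^{2} + a^{2}\right) - 179 = 2 a^{2} - 179 = -179 + 2 a^{2}$)
$Y{\left(211 \right)} - 29323 = \left(-179 + 2 \cdot 211^{2}\right) - 29323 = \left(-179 + 2 \cdot 44521\right) - 29323 = \left(-179 + 89042\right) - 29323 = 88863 - 29323 = 59540$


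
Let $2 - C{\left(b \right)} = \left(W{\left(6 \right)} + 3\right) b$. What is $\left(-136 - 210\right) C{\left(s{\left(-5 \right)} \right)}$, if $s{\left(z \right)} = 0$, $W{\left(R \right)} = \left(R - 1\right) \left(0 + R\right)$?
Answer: $-692$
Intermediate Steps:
$W{\left(R \right)} = R \left(-1 + R\right)$ ($W{\left(R \right)} = \left(-1 + R\right) R = R \left(-1 + R\right)$)
$C{\left(b \right)} = 2 - 33 b$ ($C{\left(b \right)} = 2 - \left(6 \left(-1 + 6\right) + 3\right) b = 2 - \left(6 \cdot 5 + 3\right) b = 2 - \left(30 + 3\right) b = 2 - 33 b$)
$\left(-136 - 210\right) C{\left(s{\left(-5 \right)} \right)} = \left(-136 - 210\right) \left(2 - 0\right) = - 346 \left(2 + 0\right) = \left(-346\right) 2 = -692$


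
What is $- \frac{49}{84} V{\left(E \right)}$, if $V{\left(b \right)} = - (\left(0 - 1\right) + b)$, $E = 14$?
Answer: $\frac{91}{12} \approx 7.5833$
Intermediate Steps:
$V{\left(b \right)} = 1 - b$ ($V{\left(b \right)} = - (-1 + b) = 1 - b$)
$- \frac{49}{84} V{\left(E \right)} = - \frac{49}{84} \left(1 - 14\right) = \left(-49\right) \frac{1}{84} \left(1 - 14\right) = \left(- \frac{7}{12}\right) \left(-13\right) = \frac{91}{12}$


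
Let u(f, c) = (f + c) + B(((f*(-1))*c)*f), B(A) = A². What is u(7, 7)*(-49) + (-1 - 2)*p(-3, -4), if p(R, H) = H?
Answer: -5765475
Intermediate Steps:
u(f, c) = c + f + c²*f⁴ (u(f, c) = (f + c) + (((f*(-1))*c)*f)² = (c + f) + (((-f)*c)*f)² = (c + f) + ((-c*f)*f)² = (c + f) + (-c*f²)² = (c + f) + c²*f⁴ = c + f + c²*f⁴)
u(7, 7)*(-49) + (-1 - 2)*p(-3, -4) = (7 + 7 + 7²*7⁴)*(-49) + (-1 - 2)*(-4) = (7 + 7 + 49*2401)*(-49) - 3*(-4) = (7 + 7 + 117649)*(-49) + 12 = 117663*(-49) + 12 = -5765487 + 12 = -5765475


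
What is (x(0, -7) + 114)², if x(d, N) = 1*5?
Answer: 14161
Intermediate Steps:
x(d, N) = 5
(x(0, -7) + 114)² = (5 + 114)² = 119² = 14161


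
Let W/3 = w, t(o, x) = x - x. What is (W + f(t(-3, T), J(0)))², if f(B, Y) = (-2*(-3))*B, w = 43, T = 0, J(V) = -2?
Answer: 16641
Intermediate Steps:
t(o, x) = 0
f(B, Y) = 6*B
W = 129 (W = 3*43 = 129)
(W + f(t(-3, T), J(0)))² = (129 + 6*0)² = (129 + 0)² = 129² = 16641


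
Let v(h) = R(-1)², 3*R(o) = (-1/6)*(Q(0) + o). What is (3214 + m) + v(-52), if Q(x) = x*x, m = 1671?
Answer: 1582741/324 ≈ 4885.0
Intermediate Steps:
Q(x) = x²
R(o) = -o/18 (R(o) = ((-1/6)*(0² + o))/3 = ((-1*⅙)*(0 + o))/3 = (-o/6)/3 = -o/18)
v(h) = 1/324 (v(h) = (-1/18*(-1))² = (1/18)² = 1/324)
(3214 + m) + v(-52) = (3214 + 1671) + 1/324 = 4885 + 1/324 = 1582741/324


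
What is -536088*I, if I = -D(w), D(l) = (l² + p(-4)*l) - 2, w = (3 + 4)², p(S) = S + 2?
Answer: 1233538488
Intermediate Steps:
p(S) = 2 + S
w = 49 (w = 7² = 49)
D(l) = -2 + l² - 2*l (D(l) = (l² + (2 - 4)*l) - 2 = (l² - 2*l) - 2 = -2 + l² - 2*l)
I = -2301 (I = -(-2 + 49² - 2*49) = -(-2 + 2401 - 98) = -1*2301 = -2301)
-536088*I = -536088*(-2301) = 1233538488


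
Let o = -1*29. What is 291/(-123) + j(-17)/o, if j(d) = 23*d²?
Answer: -275340/1189 ≈ -231.57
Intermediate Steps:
o = -29
291/(-123) + j(-17)/o = 291/(-123) + (23*(-17)²)/(-29) = 291*(-1/123) + (23*289)*(-1/29) = -97/41 + 6647*(-1/29) = -97/41 - 6647/29 = -275340/1189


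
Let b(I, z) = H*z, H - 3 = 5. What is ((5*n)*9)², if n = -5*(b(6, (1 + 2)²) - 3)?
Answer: 241025625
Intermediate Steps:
H = 8 (H = 3 + 5 = 8)
b(I, z) = 8*z
n = -345 (n = -5*(8*(1 + 2)² - 3) = -5*(8*3² - 3) = -5*(8*9 - 3) = -5*(72 - 3) = -5*69 = -345)
((5*n)*9)² = ((5*(-345))*9)² = (-1725*9)² = (-15525)² = 241025625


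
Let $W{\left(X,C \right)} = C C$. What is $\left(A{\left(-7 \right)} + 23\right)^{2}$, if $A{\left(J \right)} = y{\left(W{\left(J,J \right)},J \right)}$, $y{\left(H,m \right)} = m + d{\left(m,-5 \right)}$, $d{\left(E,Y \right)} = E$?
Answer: $81$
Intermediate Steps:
$W{\left(X,C \right)} = C^{2}$
$y{\left(H,m \right)} = 2 m$ ($y{\left(H,m \right)} = m + m = 2 m$)
$A{\left(J \right)} = 2 J$
$\left(A{\left(-7 \right)} + 23\right)^{2} = \left(2 \left(-7\right) + 23\right)^{2} = \left(-14 + 23\right)^{2} = 9^{2} = 81$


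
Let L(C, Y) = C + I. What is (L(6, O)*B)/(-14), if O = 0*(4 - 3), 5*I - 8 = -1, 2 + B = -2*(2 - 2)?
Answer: 37/35 ≈ 1.0571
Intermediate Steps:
B = -2 (B = -2 - 2*(2 - 2) = -2 - 2*0 = -2 + 0 = -2)
I = 7/5 (I = 8/5 + (⅕)*(-1) = 8/5 - ⅕ = 7/5 ≈ 1.4000)
O = 0 (O = 0*1 = 0)
L(C, Y) = 7/5 + C (L(C, Y) = C + 7/5 = 7/5 + C)
(L(6, O)*B)/(-14) = ((7/5 + 6)*(-2))/(-14) = ((37/5)*(-2))*(-1/14) = -74/5*(-1/14) = 37/35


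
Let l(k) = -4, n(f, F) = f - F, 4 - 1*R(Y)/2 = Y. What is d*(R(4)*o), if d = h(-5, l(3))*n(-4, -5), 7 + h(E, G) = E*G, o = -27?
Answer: 0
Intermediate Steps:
R(Y) = 8 - 2*Y
h(E, G) = -7 + E*G
d = 13 (d = (-7 - 5*(-4))*(-4 - 1*(-5)) = (-7 + 20)*(-4 + 5) = 13*1 = 13)
d*(R(4)*o) = 13*((8 - 2*4)*(-27)) = 13*((8 - 8)*(-27)) = 13*(0*(-27)) = 13*0 = 0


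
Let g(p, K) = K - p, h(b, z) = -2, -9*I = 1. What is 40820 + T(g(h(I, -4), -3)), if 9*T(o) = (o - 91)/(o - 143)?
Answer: 13225703/324 ≈ 40820.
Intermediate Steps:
I = -⅑ (I = -⅑*1 = -⅑ ≈ -0.11111)
T(o) = (-91 + o)/(9*(-143 + o)) (T(o) = ((o - 91)/(o - 143))/9 = ((-91 + o)/(-143 + o))/9 = (-91 + o)/(9*(-143 + o)))
40820 + T(g(h(I, -4), -3)) = 40820 + (-91 + (-3 - 1*(-2)))/(9*(-143 + (-3 - 1*(-2)))) = 40820 + (-91 + (-3 + 2))/(9*(-143 + (-3 + 2))) = 40820 + (-91 - 1)/(9*(-143 - 1)) = 40820 + (⅑)*(-92)/(-144) = 40820 + (⅑)*(-1/144)*(-92) = 40820 + 23/324 = 13225703/324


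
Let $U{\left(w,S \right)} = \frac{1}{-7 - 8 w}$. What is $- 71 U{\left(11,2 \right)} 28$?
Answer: $\frac{1988}{95} \approx 20.926$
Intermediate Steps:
$- 71 U{\left(11,2 \right)} 28 = - 71 \left(- \frac{1}{7 + 8 \cdot 11}\right) 28 = - 71 \left(- \frac{1}{7 + 88}\right) 28 = - 71 \left(- \frac{1}{95}\right) 28 = - 71 \left(\left(-1\right) \frac{1}{95}\right) 28 = \left(-71\right) \left(- \frac{1}{95}\right) 28 = \frac{71}{95} \cdot 28 = \frac{1988}{95}$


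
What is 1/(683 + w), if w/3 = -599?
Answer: -1/1114 ≈ -0.00089767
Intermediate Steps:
w = -1797 (w = 3*(-599) = -1797)
1/(683 + w) = 1/(683 - 1797) = 1/(-1114) = -1/1114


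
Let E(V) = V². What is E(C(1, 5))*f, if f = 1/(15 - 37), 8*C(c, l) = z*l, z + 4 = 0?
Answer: -25/88 ≈ -0.28409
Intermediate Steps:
z = -4 (z = -4 + 0 = -4)
C(c, l) = -l/2 (C(c, l) = (-4*l)/8 = -l/2)
f = -1/22 (f = 1/(-22) = -1/22 ≈ -0.045455)
E(C(1, 5))*f = (-½*5)²*(-1/22) = (-5/2)²*(-1/22) = (25/4)*(-1/22) = -25/88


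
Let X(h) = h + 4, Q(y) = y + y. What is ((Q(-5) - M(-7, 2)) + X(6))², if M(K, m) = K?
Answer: 49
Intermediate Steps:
Q(y) = 2*y
X(h) = 4 + h
((Q(-5) - M(-7, 2)) + X(6))² = ((2*(-5) - 1*(-7)) + (4 + 6))² = ((-10 + 7) + 10)² = (-3 + 10)² = 7² = 49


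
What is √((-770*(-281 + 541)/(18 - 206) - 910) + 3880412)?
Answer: 2*√2143043067/47 ≈ 1969.9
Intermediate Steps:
√((-770*(-281 + 541)/(18 - 206) - 910) + 3880412) = √((-200200/(-188) - 910) + 3880412) = √((-200200*(-1)/188 - 910) + 3880412) = √((-770*(-65/47) - 910) + 3880412) = √((50050/47 - 910) + 3880412) = √(7280/47 + 3880412) = √(182386644/47) = 2*√2143043067/47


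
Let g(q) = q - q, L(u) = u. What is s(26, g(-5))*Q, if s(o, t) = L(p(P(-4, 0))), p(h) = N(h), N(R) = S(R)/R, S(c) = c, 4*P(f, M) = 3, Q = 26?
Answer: 26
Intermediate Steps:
P(f, M) = 3/4 (P(f, M) = (1/4)*3 = 3/4)
N(R) = 1 (N(R) = R/R = 1)
p(h) = 1
g(q) = 0
s(o, t) = 1
s(26, g(-5))*Q = 1*26 = 26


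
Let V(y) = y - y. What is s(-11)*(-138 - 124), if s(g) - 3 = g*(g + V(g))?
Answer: -32488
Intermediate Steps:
V(y) = 0
s(g) = 3 + g² (s(g) = 3 + g*(g + 0) = 3 + g*g = 3 + g²)
s(-11)*(-138 - 124) = (3 + (-11)²)*(-138 - 124) = (3 + 121)*(-262) = 124*(-262) = -32488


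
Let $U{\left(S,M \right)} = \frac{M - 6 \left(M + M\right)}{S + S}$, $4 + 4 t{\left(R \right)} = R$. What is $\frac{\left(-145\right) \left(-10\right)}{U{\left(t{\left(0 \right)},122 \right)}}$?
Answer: $\frac{1450}{671} \approx 2.161$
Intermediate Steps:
$t{\left(R \right)} = -1 + \frac{R}{4}$
$U{\left(S,M \right)} = - \frac{11 M}{2 S}$ ($U{\left(S,M \right)} = \frac{M - 6 \cdot 2 M}{2 S} = \left(M - 12 M\right) \frac{1}{2 S} = - 11 M \frac{1}{2 S} = - \frac{11 M}{2 S}$)
$\frac{\left(-145\right) \left(-10\right)}{U{\left(t{\left(0 \right)},122 \right)}} = \frac{\left(-145\right) \left(-10\right)}{\left(- \frac{11}{2}\right) 122 \frac{1}{-1 + \frac{1}{4} \cdot 0}} = \frac{1450}{\left(- \frac{11}{2}\right) 122 \frac{1}{-1 + 0}} = \frac{1450}{\left(- \frac{11}{2}\right) 122 \frac{1}{-1}} = \frac{1450}{\left(- \frac{11}{2}\right) 122 \left(-1\right)} = \frac{1450}{671}$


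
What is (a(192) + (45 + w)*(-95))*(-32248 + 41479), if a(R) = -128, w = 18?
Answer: -56429103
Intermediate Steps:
(a(192) + (45 + w)*(-95))*(-32248 + 41479) = (-128 + (45 + 18)*(-95))*(-32248 + 41479) = (-128 + 63*(-95))*9231 = (-128 - 5985)*9231 = -6113*9231 = -56429103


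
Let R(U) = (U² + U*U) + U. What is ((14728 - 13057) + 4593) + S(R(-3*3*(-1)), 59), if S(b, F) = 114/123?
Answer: 256862/41 ≈ 6264.9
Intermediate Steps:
R(U) = U + 2*U² (R(U) = (U² + U²) + U = 2*U² + U = U + 2*U²)
S(b, F) = 38/41 (S(b, F) = 114*(1/123) = 38/41)
((14728 - 13057) + 4593) + S(R(-3*3*(-1)), 59) = ((14728 - 13057) + 4593) + 38/41 = (1671 + 4593) + 38/41 = 6264 + 38/41 = 256862/41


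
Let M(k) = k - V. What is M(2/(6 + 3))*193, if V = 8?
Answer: -13510/9 ≈ -1501.1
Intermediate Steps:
M(k) = -8 + k (M(k) = k - 1*8 = k - 8 = -8 + k)
M(2/(6 + 3))*193 = (-8 + 2/(6 + 3))*193 = (-8 + 2/9)*193 = -70/9*193 = -13510/9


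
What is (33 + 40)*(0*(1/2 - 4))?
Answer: 0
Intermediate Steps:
(33 + 40)*(0*(1/2 - 4)) = 73*(0*(½ - 4)) = 73*(0*(-7/2)) = 73*0 = 0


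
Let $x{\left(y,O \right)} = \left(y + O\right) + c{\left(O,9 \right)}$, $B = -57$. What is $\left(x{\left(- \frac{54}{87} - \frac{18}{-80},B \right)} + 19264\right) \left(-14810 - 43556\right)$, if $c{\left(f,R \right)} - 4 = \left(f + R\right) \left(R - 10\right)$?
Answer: $- \frac{651947665523}{580} \approx -1.124 \cdot 10^{9}$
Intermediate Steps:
$c{\left(f,R \right)} = 4 + \left(-10 + R\right) \left(R + f\right)$ ($c{\left(f,R \right)} = 4 + \left(f + R\right) \left(R - 10\right) = 4 + \left(R + f\right) \left(-10 + R\right) = 4 + \left(-10 + R\right) \left(R + f\right)$)
$x{\left(y,O \right)} = -5 + y$ ($x{\left(y,O \right)} = \left(y + O\right) + \left(4 + 9^{2} - 90 - 10 O + 9 O\right) = \left(O + y\right) + \left(4 + 81 - 90 - 10 O + 9 O\right) = \left(O + y\right) - \left(5 + O\right) = -5 + y$)
$\left(x{\left(- \frac{54}{87} - \frac{18}{-80},B \right)} + 19264\right) \left(-14810 - 43556\right) = \left(\left(-5 - \left(- \frac{9}{40} + \frac{18}{29}\right)\right) + 19264\right) \left(-14810 - 43556\right) = \left(\left(-5 - \frac{459}{1160}\right) + 19264\right) \left(-58366\right) = \left(- \frac{6259}{1160} + 19264\right) \left(-58366\right) = \frac{22339981}{1160} \left(-58366\right) = - \frac{651947665523}{580}$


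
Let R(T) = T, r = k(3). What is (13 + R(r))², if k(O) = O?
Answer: 256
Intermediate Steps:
r = 3
(13 + R(r))² = (13 + 3)² = 16² = 256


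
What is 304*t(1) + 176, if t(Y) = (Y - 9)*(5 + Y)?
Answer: -14416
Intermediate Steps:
t(Y) = (-9 + Y)*(5 + Y)
304*t(1) + 176 = 304*(-45 + 1² - 4*1) + 176 = 304*(-45 + 1 - 4) + 176 = 304*(-48) + 176 = -14592 + 176 = -14416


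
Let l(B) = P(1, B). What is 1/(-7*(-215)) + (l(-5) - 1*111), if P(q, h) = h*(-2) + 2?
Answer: -148994/1505 ≈ -98.999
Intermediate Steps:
P(q, h) = 2 - 2*h (P(q, h) = -2*h + 2 = 2 - 2*h)
l(B) = 2 - 2*B
1/(-7*(-215)) + (l(-5) - 1*111) = 1/(-7*(-215)) + ((2 - 2*(-5)) - 1*111) = -⅐*(-1/215) + ((2 + 10) - 111) = 1/1505 + (12 - 111) = 1/1505 - 99 = -148994/1505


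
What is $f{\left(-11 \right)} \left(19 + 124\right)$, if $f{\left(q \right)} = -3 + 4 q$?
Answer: $-6721$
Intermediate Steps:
$f{\left(-11 \right)} \left(19 + 124\right) = \left(-3 + 4 \left(-11\right)\right) \left(19 + 124\right) = \left(-3 - 44\right) 143 = \left(-47\right) 143 = -6721$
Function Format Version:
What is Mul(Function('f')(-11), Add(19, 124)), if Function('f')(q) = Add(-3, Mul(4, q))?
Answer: -6721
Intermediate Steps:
Mul(Function('f')(-11), Add(19, 124)) = Mul(Add(-3, Mul(4, -11)), Add(19, 124)) = Mul(Add(-3, -44), 143) = Mul(-47, 143) = -6721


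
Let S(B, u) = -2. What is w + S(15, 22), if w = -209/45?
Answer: -299/45 ≈ -6.6444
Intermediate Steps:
w = -209/45 (w = -209*1/45 = -209/45 ≈ -4.6444)
w + S(15, 22) = -209/45 - 2 = -299/45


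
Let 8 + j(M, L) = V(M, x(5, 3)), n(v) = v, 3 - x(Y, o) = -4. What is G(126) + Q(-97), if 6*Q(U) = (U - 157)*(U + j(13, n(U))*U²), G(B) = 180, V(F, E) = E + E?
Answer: -7156799/3 ≈ -2.3856e+6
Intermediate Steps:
x(Y, o) = 7 (x(Y, o) = 3 - 1*(-4) = 3 + 4 = 7)
V(F, E) = 2*E
j(M, L) = 6 (j(M, L) = -8 + 2*7 = -8 + 14 = 6)
Q(U) = (-157 + U)*(U + 6*U²)/6 (Q(U) = ((U - 157)*(U + 6*U²))/6 = ((-157 + U)*(U + 6*U²))/6 = (-157 + U)*(U + 6*U²)/6)
G(126) + Q(-97) = 180 + (⅙)*(-97)*(-157 - 941*(-97) + 6*(-97)²) = 180 + (⅙)*(-97)*(-157 + 91277 + 6*9409) = 180 + (⅙)*(-97)*(-157 + 91277 + 56454) = 180 + (⅙)*(-97)*147574 = 180 - 7157339/3 = -7156799/3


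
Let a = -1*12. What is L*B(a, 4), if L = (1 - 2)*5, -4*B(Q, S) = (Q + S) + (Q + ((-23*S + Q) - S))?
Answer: -160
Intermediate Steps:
a = -12
B(Q, S) = -3*Q/4 + 23*S/4 (B(Q, S) = -((Q + S) + (Q + ((-23*S + Q) - S)))/4 = -((Q + S) + (Q + ((Q - 23*S) - S)))/4 = -((Q + S) + (Q + (Q - 24*S)))/4 = -((Q + S) + (-24*S + 2*Q))/4 = -(-23*S + 3*Q)/4 = -3*Q/4 + 23*S/4)
L = -5 (L = -1*5 = -5)
L*B(a, 4) = -5*(-3/4*(-12) + (23/4)*4) = -5*(9 + 23) = -5*32 = -160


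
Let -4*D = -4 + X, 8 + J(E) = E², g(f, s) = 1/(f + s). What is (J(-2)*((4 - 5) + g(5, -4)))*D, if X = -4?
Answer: 0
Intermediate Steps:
J(E) = -8 + E²
D = 2 (D = -(-4 - 4)/4 = -¼*(-8) = 2)
(J(-2)*((4 - 5) + g(5, -4)))*D = ((-8 + (-2)²)*((4 - 5) + 1/(5 - 4)))*2 = ((-8 + 4)*(-1 + 1/1))*2 = -4*(-1 + 1)*2 = -4*0*2 = 0*2 = 0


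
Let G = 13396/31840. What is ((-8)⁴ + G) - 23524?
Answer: -154643531/7960 ≈ -19428.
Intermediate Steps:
G = 3349/7960 (G = 13396*(1/31840) = 3349/7960 ≈ 0.42073)
((-8)⁴ + G) - 23524 = ((-8)⁴ + 3349/7960) - 23524 = (4096 + 3349/7960) - 23524 = 32607509/7960 - 23524 = -154643531/7960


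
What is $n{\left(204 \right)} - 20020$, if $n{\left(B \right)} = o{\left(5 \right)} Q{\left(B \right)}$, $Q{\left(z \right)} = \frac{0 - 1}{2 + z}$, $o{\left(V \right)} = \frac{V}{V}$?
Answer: $- \frac{4124121}{206} \approx -20020.0$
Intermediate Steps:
$o{\left(V \right)} = 1$
$Q{\left(z \right)} = - \frac{1}{2 + z}$
$n{\left(B \right)} = - \frac{1}{2 + B}$ ($n{\left(B \right)} = 1 \left(- \frac{1}{2 + B}\right) = - \frac{1}{2 + B}$)
$n{\left(204 \right)} - 20020 = - \frac{1}{2 + 204} - 20020 = - \frac{1}{206} - 20020 = - \frac{4124121}{206}$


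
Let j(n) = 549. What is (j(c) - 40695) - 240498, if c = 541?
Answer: -280644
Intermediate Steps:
(j(c) - 40695) - 240498 = (549 - 40695) - 240498 = -40146 - 240498 = -280644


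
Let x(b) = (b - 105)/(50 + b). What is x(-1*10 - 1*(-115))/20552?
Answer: 0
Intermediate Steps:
x(b) = (-105 + b)/(50 + b)
x(-1*10 - 1*(-115))/20552 = ((-105 + (-1*10 - 1*(-115)))/(50 + (-1*10 - 1*(-115))))/20552 = ((-105 + (-10 + 115))/(50 + (-10 + 115)))*(1/20552) = ((-105 + 105)/(50 + 105))*(1/20552) = (0/155)*(1/20552) = ((1/155)*0)*(1/20552) = 0*(1/20552) = 0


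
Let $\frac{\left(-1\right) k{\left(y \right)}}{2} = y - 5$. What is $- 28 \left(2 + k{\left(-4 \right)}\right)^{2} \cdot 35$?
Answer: $-392000$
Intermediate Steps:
$k{\left(y \right)} = 10 - 2 y$ ($k{\left(y \right)} = - 2 \left(y - 5\right) = - 2 \left(-5 + y\right) = 10 - 2 y$)
$- 28 \left(2 + k{\left(-4 \right)}\right)^{2} \cdot 35 = - 28 \left(2 + \left(10 - -8\right)\right)^{2} \cdot 35 = - 28 \left(2 + \left(10 + 8\right)\right)^{2} \cdot 35 = - 28 \left(2 + 18\right)^{2} \cdot 35 = - 28 \cdot 20^{2} \cdot 35 = \left(-28\right) 400 \cdot 35 = \left(-11200\right) 35 = -392000$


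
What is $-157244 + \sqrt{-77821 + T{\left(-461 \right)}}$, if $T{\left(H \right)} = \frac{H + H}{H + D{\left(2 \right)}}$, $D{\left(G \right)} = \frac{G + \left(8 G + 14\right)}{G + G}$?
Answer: $-157244 + \frac{i \sqrt{15969151923}}{453} \approx -1.5724 \cdot 10^{5} + 278.96 i$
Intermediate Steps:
$D{\left(G \right)} = \frac{14 + 9 G}{2 G}$ ($D{\left(G \right)} = \frac{G + \left(14 + 8 G\right)}{2 G} = \left(14 + 9 G\right) \frac{1}{2 G} = \frac{14 + 9 G}{2 G}$)
$T{\left(H \right)} = \frac{2 H}{8 + H}$ ($T{\left(H \right)} = \frac{H + H}{H + \left(\frac{9}{2} + \frac{7}{2}\right)} = \frac{2 H}{H + \left(\frac{9}{2} + 7 \cdot \frac{1}{2}\right)} = \frac{2 H}{H + \left(\frac{9}{2} + \frac{7}{2}\right)} = \frac{2 H}{H + 8} = \frac{2 H}{8 + H}$)
$-157244 + \sqrt{-77821 + T{\left(-461 \right)}} = -157244 + \sqrt{-77821 + 2 \left(-461\right) \frac{1}{8 - 461}} = -157244 + \sqrt{-77821 + 2 \left(-461\right) \frac{1}{-453}} = -157244 + \sqrt{-77821 + 2 \left(-461\right) \left(- \frac{1}{453}\right)} = -157244 + \sqrt{-77821 + \frac{922}{453}} = -157244 + \sqrt{- \frac{35251991}{453}} = -157244 + \frac{i \sqrt{15969151923}}{453}$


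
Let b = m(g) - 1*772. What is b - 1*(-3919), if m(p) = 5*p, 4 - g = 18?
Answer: 3077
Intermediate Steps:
g = -14 (g = 4 - 1*18 = 4 - 18 = -14)
b = -842 (b = 5*(-14) - 1*772 = -70 - 772 = -842)
b - 1*(-3919) = -842 - 1*(-3919) = -842 + 3919 = 3077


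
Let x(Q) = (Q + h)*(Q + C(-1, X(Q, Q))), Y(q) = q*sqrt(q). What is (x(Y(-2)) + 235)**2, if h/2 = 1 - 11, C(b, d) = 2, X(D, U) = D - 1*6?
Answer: 32377 + 13464*I*sqrt(2) ≈ 32377.0 + 19041.0*I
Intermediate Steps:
X(D, U) = -6 + D (X(D, U) = D - 6 = -6 + D)
Y(q) = q**(3/2)
h = -20 (h = 2*(1 - 11) = 2*(-10) = -20)
x(Q) = (-20 + Q)*(2 + Q) (x(Q) = (Q - 20)*(Q + 2) = (-20 + Q)*(2 + Q))
(x(Y(-2)) + 235)**2 = ((-40 + ((-2)**(3/2))**2 - (-36)*I*sqrt(2)) + 235)**2 = ((-40 + (-2*I*sqrt(2))**2 - (-36)*I*sqrt(2)) + 235)**2 = ((-40 - 8 + 36*I*sqrt(2)) + 235)**2 = ((-48 + 36*I*sqrt(2)) + 235)**2 = (187 + 36*I*sqrt(2))**2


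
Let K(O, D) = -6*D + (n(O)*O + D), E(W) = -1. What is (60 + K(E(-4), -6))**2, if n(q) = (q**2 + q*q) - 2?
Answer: 8100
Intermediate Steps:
n(q) = -2 + 2*q**2 (n(q) = (q**2 + q**2) - 2 = 2*q**2 - 2 = -2 + 2*q**2)
K(O, D) = -5*D + O*(-2 + 2*O**2) (K(O, D) = -6*D + ((-2 + 2*O**2)*O + D) = -6*D + (O*(-2 + 2*O**2) + D) = -6*D + (D + O*(-2 + 2*O**2)) = -5*D + O*(-2 + 2*O**2))
(60 + K(E(-4), -6))**2 = (60 + (-5*(-6) + 2*(-1)*(-1 + (-1)**2)))**2 = (60 + (30 + 2*(-1)*(-1 + 1)))**2 = (60 + (30 + 2*(-1)*0))**2 = (60 + (30 + 0))**2 = (60 + 30)**2 = 90**2 = 8100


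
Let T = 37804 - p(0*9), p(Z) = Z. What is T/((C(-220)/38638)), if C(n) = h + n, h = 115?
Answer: -1460670952/105 ≈ -1.3911e+7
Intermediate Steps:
C(n) = 115 + n
T = 37804 (T = 37804 - 0*9 = 37804 - 1*0 = 37804 + 0 = 37804)
T/((C(-220)/38638)) = 37804/(((115 - 220)/38638)) = 37804/((-105*1/38638)) = 37804/(-105/38638) = 37804*(-38638/105) = -1460670952/105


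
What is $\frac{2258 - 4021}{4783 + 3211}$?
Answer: $- \frac{1763}{7994} \approx -0.22054$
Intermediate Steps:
$\frac{2258 - 4021}{4783 + 3211} = - \frac{1763}{7994}$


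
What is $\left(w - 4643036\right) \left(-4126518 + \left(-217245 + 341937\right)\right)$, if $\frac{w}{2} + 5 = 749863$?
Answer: $12579019702320$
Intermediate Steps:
$w = 1499716$ ($w = -10 + 2 \cdot 749863 = -10 + 1499726 = 1499716$)
$\left(w - 4643036\right) \left(-4126518 + \left(-217245 + 341937\right)\right) = \left(1499716 - 4643036\right) \left(-4126518 + \left(-217245 + 341937\right)\right) = - 3143320 \left(-4126518 + 124692\right) = \left(-3143320\right) \left(-4001826\right) = 12579019702320$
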